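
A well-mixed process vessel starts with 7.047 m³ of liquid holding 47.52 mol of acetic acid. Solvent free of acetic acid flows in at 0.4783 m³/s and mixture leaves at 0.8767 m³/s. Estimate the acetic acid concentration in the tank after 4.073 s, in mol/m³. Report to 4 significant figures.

4.925 mol/m³

Total volume: dV/dt = Q_in − Q_out = -0.398400 m³/s, so V(t) = 7.047 − 0.398400 t and V(4.073) = 5.42432 m³.
Species balance (pure solvent in): dm/dt = −Q_out · m/V(t).
dm/m = −Q_out dt/(V₀ − 0.398400 t); integrating gives ln(m/m₀) = −(Q_out/(Q_in−Q_out)) ln(V/V₀).
m = m₀ (V₀/V)^(Q_out/(Q_in−Q_out)) = 47.52 × (7.047/5.42432)^(-2.20055) = 26.7155 mol.
C = m/V = 26.7155/5.42432 = 4.92514 mol/m³.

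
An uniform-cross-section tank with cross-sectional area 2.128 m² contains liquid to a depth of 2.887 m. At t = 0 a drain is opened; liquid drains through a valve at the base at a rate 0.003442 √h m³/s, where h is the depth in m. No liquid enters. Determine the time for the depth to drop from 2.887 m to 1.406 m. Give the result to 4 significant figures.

634.8 s

A dh/dt = −Q_out = −0.003442 √h.
Separate and integrate: 2(√h − √h₀) = −(0.003442/A) t.
t = 2A(√h₀ − √h)/0.003442 = 2·2.128·(√2.887 − √1.406)/0.003442
  = 4.25600 × (1.69912 − 1.18575) / 0.003442 = 634.775 s.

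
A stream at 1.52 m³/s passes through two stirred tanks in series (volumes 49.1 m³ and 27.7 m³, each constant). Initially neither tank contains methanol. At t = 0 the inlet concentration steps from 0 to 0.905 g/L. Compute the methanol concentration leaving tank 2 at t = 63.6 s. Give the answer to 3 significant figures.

Species balance on tank i: dCᵢ/dt = (Cᵢ₋₁ − Cᵢ)/τᵢ with τᵢ = Vᵢ/Q.
τ₁ = 49.1/1.52 = 32.303 s; τ₂ = 27.7/1.52 = 18.224 s.
Tank 1: C₁ = C_in(1 − e^(−t/τ₁)). Tank 2 (τ₁ ≠ τ₂): C₂ = C_in[1 − (τ₁ e^(−t/τ₁) − τ₂ e^(−t/τ₂))/(τ₁ − τ₂)].
At t = 63.6: e^(−t/τ₁) = 0.13961, e^(−t/τ₂) = 0.030502.
C₂ = 0.905·[1 − (32.303·0.13961 − 18.224·0.030502)/(14.079)] = 0.905·0.71915 = 0.65083 g/L.

0.651 g/L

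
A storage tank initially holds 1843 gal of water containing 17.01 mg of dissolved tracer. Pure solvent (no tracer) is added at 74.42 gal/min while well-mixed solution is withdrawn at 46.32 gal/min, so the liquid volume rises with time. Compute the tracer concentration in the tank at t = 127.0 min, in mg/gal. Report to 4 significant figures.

0.0005324 mg/gal

Total volume: dV/dt = Q_in − Q_out = 28.1000 gal/min, so V(t) = 1843 + 28.1000 t and V(127.0) = 5411.70 gal.
No tracer enters, so dm/dt = −Q_out · (m/V).
Separate: dm/m = −Q_out dt/V(t) ⇒ ln(m/m₀) = −(Q_out/(Q_in−Q_out)) ln(V/V₀).
m = m₀ (V₀/V)^(Q_out/(Q_in−Q_out)) = 17.01 × (1843/5411.70)^(1.64840) = 2.88118 mg.
C = m/V = 2.88118/5411.70 = 0.000532397 mg/gal.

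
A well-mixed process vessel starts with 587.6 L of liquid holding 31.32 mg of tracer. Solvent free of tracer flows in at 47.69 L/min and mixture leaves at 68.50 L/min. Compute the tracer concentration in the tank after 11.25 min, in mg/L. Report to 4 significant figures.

Let m(t) be the amount of tracer. Volume: V(t) = V₀ + (Q_in − Q_out) t = 587.6 − 20.8100 t; V(11.25) = 353.488 L.
Solute balance: dm/dt = 0 − Q_out C = −Q_out m/V(t).
dm/m = −Q_out dt/(V₀ − 20.8100 t); integrating gives ln(m/m₀) = −(Q_out/(Q_in−Q_out)) ln(V/V₀).
m = m₀ (V₀/V)^(Q_out/(Q_in−Q_out)) = 31.32 × (587.6/353.488)^(-3.29169) = 5.87924 mg.
C = m/V = 5.87924/353.488 = 0.0166321 mg/L.

0.01663 mg/L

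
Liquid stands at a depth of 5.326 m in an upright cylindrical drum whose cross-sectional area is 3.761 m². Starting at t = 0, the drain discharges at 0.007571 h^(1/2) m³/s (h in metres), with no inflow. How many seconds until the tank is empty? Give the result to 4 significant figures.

With no inflow, A dh/dt = −0.007571 √h.
This is separable: 2 d(√h)/dt = −0.007571/A, so √h = √h₀ − (0.007571/(2A)) t.
Set h = 0: 2√h₀ = (0.007571/A) t_empty ⇒ t_empty = 2A√h₀/0.007571.
t_empty = 2·3.761·√5.326/0.007571 = 7.52200·2.30781/0.007571 = 2292.88 s.

2293 s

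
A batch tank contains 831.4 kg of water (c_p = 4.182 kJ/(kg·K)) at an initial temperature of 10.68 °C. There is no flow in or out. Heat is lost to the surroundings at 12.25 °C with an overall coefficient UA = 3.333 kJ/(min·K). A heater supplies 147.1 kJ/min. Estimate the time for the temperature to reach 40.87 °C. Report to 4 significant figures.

1127 min

M c_p dT/dt = −UA(T − T_amb) + Q̇.
τ = M c_p/UA = 1043.18 min; T_ss = T_amb + Q̇/UA = 12.25 + 147.1/3.333 = 56.3844 °C.
T(t) = T_ss + (T₀ − T_ss)e^(−t/τ); set T = 40.87:
t = −τ ln[(T − T_ss)/(T₀ − T_ss)] = −1043.18 · ln(0.339451) = 1127.08 min.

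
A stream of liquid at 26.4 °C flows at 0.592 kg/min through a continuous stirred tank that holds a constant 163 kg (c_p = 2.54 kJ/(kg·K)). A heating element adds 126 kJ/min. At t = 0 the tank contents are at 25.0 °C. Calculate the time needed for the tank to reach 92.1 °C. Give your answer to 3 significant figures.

427 min

M c_p dT/dt = ṁ c_p (T_in − T) + Q̇.
τ = M/ṁ = 275.34 min; T_ss = T_in + Q̇/(ṁ c_p) = 110.19 °C.
T(t) = T_ss + (T₀ − T_ss) e^(−t/τ). Set T = 92.1:
e^(−t/τ) = (92.1 − 110.19)/(25.0 − 110.19) = 0.21239
t = −275.34 · ln(0.21239) = 426.59 min.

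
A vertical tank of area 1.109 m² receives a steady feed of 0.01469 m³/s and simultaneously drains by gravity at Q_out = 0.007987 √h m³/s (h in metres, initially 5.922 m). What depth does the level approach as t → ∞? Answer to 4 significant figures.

3.383 m

A dh/dt = Q_in − 0.007987 √h. Steady state requires inflow = outflow:
Q_in = 0.007987 √h_ss ⇒ √h_ss = 0.01469/0.007987 = 1.83924.
h_ss = 1.83924² = 3.38280 m. (Since h₀ = 5.922 m > h_ss, the level will fall toward this value.)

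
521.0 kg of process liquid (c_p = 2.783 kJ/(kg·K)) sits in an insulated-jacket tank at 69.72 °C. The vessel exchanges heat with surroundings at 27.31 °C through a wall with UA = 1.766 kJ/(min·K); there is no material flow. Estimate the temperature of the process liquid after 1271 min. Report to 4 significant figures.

36.33 °C

M c_p dT/dt = −UA(T − T_amb).
dT/dt = (T_ss − T)/τ with T_ss = T_amb = 27.3100 °C, τ = M c_p/UA = 521.0·2.783/1.766 = 821.032 min.
Integrating: T(t) = T_ss + (T₀ − T_ss) e^(−t/τ).
T(1271) = 27.3100 + (42.4100)·0.212662 = 36.3290 °C.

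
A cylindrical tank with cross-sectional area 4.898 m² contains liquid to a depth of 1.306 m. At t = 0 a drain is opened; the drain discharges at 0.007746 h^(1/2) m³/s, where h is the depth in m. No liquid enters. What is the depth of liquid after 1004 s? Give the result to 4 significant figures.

0.1217 m

Unsteady balance on liquid volume: A dh/dt = −0.007746 √h.
This is separable: 2 d(√h)/dt = −0.007746/A, so √h = √h₀ − (0.007746/(2A)) t.
√h = √1.306 − 0.007746·1004/(2·4.898) = 1.14280 − 0.793894 = 0.348910.
h = 0.348910² = 0.121738 m.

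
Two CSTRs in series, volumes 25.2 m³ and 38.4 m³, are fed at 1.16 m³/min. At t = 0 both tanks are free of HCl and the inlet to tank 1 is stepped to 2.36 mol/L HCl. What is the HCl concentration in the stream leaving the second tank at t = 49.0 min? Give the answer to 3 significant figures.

Time constants: τᵢ = Vᵢ/Q for each well-mixed tank.
τ₁ = 25.2/1.16 = 21.724 min; τ₂ = 38.4/1.16 = 33.103 min.
Solving the cascade with C₁(0)=C₂(0)=0 gives C₂(t) = C_in[1 − (τ₁ e^(−t/τ₁) − τ₂ e^(−t/τ₂))/(τ₁ − τ₂)].
At t = 49.0: e^(−t/τ₁) = 0.10482, e^(−t/τ₂) = 0.22759.
C₂ = 2.36·[1 − (21.724·0.10482 − 33.103·0.22759)/(-11.379)] = 2.36·0.53802 = 1.2697 mol/L.

1.27 mol/L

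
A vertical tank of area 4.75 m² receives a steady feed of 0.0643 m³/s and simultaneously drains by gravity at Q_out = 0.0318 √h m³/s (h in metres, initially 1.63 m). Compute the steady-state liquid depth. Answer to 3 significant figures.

Level balance: A dh/dt = 0.0643 − 0.0318 √h. Setting dh/dt = 0:
Q_in = 0.0318 √h_ss ⇒ √h_ss = 0.0643/0.0318 = 2.0220.
h_ss = 2.0220² = 4.0885 m. (Since h₀ = 1.63 m < h_ss, the level will rise toward this value.)

4.09 m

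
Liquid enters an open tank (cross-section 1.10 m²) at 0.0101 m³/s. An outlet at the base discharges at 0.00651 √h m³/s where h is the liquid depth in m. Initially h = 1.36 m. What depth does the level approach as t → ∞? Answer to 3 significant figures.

2.41 m

Level balance: A dh/dt = 0.0101 − 0.00651 √h. Setting dh/dt = 0:
Q_in = 0.00651 √h_ss ⇒ √h_ss = 0.0101/0.00651 = 1.5515.
h_ss = 1.5515² = 2.4070 m. (Since h₀ = 1.36 m < h_ss, the level will rise toward this value.)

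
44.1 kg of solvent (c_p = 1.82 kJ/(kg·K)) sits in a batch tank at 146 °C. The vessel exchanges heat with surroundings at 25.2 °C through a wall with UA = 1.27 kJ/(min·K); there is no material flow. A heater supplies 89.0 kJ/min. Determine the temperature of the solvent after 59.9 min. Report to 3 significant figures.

115 °C

Heat balance on the well-mixed liquid: M c_p dT/dt = −UA(T − T_amb) + Q̇.
dT/dt = (T_ss − T)/τ with T_ss = T_amb + Q̇/UA = 25.2 + 89.0/1.27 = 95.279 °C, τ = M c_p/UA = 44.1·1.82/1.27 = 63.198 min.
T approaches T_ss exponentially: T(t) = T_ss + (T₀ − T_ss) e^(−t/τ).
T(59.9) = 95.279 + (50.721)·0.38759 = 114.94 °C.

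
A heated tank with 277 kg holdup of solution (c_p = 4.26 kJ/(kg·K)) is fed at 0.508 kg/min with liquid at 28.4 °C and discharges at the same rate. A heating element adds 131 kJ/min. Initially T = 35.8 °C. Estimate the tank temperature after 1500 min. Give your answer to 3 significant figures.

85.5 °C

M c_p dT/dt = ṁ c_p (T_in − T) + Q̇.
τ = M/ṁ = 545.28 min; T_ss = T_in + Q̇/(ṁ c_p) = 28.4 + 131/(0.508·4.26) = 88.934 °C.
Solution: T(t) = T_ss + (T₀ − T_ss) e^(−t/τ).
T(1500) = 88.934 + (-53.134)·e^(−1500/545.28) = 88.934 + (-53.134)·0.063870 = 85.540 °C.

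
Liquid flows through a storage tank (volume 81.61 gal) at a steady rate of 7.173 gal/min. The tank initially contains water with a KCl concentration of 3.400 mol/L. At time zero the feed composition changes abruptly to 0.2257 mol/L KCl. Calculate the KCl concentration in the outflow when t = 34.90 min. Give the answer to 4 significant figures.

0.3734 mol/L

Mass balance on the solute (V constant): V dC/dt = Q(C_in − C).
So dC/dt = (C_in − C)/τ with τ = V/Q = 81.61/7.173 = 11.3774 min.
C approaches C_in exponentially: C(t) = C_in + (C₀ − C_in) e^(−t/τ).
C(34.90) = 0.2257 + (3.400 − 0.2257)·e^(−34.90/11.3774) = 0.2257 + (3.17430)·0.0465379 = 0.373425 mol/L.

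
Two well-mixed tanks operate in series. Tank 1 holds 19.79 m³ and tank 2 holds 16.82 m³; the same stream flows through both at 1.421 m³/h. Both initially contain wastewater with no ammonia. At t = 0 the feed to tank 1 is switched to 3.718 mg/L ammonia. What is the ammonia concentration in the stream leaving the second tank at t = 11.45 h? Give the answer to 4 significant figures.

0.8336 mg/L

Each tank obeys Vᵢ dCᵢ/dt = Q(Cᵢ₋₁ − Cᵢ), so τᵢ = Vᵢ/Q.
τ₁ = 19.79/1.421 = 13.9268 h; τ₂ = 16.82/1.421 = 11.8367 h.
Tank 1: C₁ = C_in(1 − e^(−t/τ₁)). Tank 2 (τ₁ ≠ τ₂): C₂ = C_in[1 − (τ₁ e^(−t/τ₁) − τ₂ e^(−t/τ₂))/(τ₁ − τ₂)].
At t = 11.45: e^(−t/τ₁) = 0.439483, e^(−t/τ₂) = 0.380097.
C₂ = 3.718·[1 − (13.9268·0.439483 − 11.8367·0.380097)/(2.09008)] = 3.718·0.224196 = 0.833559 mg/L.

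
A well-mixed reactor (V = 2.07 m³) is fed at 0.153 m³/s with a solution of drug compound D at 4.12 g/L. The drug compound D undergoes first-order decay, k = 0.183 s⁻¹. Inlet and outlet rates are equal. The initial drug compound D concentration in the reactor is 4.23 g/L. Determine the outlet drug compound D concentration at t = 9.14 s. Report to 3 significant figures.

1.48 g/L

V dC/dt = Q(C_in − C) − k V C.
This is linear with rate a = Q/V + k = 0.25691 s⁻¹.
C_ss = Q C_in/(Q + kV) = 1.1853 g/L; C(t) = C_ss + (C₀ − C_ss) e^(−a t).
C(9.14) = 1.1853 + (3.0447)·e^(−0.25691·9.14) = 1.1853 + (3.0447)·0.095542 = 1.4762 g/L.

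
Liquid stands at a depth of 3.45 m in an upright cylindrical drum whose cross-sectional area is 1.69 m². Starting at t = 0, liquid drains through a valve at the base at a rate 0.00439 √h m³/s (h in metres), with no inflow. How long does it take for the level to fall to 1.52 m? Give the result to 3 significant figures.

481 s

With no inflow, A dh/dt = −0.00439 √h.
Separate and integrate: 2(√h − √h₀) = −(0.00439/A) t.
t = 2A(√h₀ − √h)/0.00439 = 2·1.69·(√3.45 − √1.52)/0.00439
  = 3.3800 × (1.8574 − 1.2329) / 0.00439 = 480.85 s.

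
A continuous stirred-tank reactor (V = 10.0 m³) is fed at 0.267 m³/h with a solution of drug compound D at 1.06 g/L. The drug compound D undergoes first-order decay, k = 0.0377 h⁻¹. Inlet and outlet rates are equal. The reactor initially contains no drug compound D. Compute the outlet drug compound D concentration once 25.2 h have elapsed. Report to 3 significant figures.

Species balance: V dC/dt = Q C_in − Q C − k V C.
dC/dt = (Q/V) C_in − (Q/V + k) C; effective rate a = Q/V + k = 0.026700 + 0.0377 = 0.064400 h⁻¹.
C_ss = Q C_in/(Q + kV) = 0.43947 g/L; C(t) = C_ss + (C₀ − C_ss) e^(−a t).
C(25.2) = 0.43947 + (-0.43947)·e^(−0.064400·25.2) = 0.43947 + (-0.43947)·0.19733 = 0.35275 g/L.

0.353 g/L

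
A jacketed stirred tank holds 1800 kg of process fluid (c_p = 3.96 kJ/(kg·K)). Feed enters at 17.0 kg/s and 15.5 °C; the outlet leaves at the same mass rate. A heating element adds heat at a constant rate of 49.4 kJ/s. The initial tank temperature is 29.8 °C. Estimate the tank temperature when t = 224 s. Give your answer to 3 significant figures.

17.9 °C

M c_p dT/dt = ṁ c_p (T_in − T) + Q̇.
τ = M/ṁ = 105.88 s; T_ss = T_in + Q̇/(ṁ c_p) = 15.5 + 49.4/(17.0·3.96) = 16.234 °C.
Integrating: T(t) = T_ss + (T₀ − T_ss) e^(−t/τ).
T(224) = 16.234 + (13.566)·e^(−224/105.88) = 16.234 + (13.566)·0.12057 = 17.869 °C.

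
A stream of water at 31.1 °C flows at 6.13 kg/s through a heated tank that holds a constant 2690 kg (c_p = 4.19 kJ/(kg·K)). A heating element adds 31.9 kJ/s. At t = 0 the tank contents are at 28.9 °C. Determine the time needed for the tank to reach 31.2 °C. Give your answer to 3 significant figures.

Energy balance: M c_p dT/dt = ṁ c_p (T_in − T) + 31.9.
τ = M/ṁ = 438.83 s; T_ss = T_in + Q̇/(ṁ c_p) = 32.342 °C.
T(t) = T_ss + (T₀ − T_ss) e^(−t/τ). Set T = 31.2:
e^(−t/τ) = (31.2 − 32.342)/(28.9 − 32.342) = 0.33178
t = −438.83 · ln(0.33178) = 484.15 s.

484 s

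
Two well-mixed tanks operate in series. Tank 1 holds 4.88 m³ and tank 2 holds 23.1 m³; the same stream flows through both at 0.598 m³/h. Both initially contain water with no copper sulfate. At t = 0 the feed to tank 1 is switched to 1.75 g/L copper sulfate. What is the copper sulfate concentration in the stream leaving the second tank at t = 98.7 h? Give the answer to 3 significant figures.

1.58 g/L

Species balance on tank i: dCᵢ/dt = (Cᵢ₋₁ − Cᵢ)/τᵢ with τᵢ = Vᵢ/Q.
τ₁ = 4.88/0.598 = 8.1605 h; τ₂ = 23.1/0.598 = 38.629 h.
Tank 1: C₁ = C_in(1 − e^(−t/τ₁)). Tank 2 (τ₁ ≠ τ₂): C₂ = C_in[1 − (τ₁ e^(−t/τ₁) − τ₂ e^(−t/τ₂))/(τ₁ − τ₂)].
At t = 98.7: e^(−t/τ₁) = 5.5885e-06, e^(−t/τ₂) = 0.077685.
C₂ = 1.75·[1 − (8.1605·5.5885e-06 − 38.629·0.077685)/(-30.468)] = 1.75·0.90151 = 1.5776 g/L.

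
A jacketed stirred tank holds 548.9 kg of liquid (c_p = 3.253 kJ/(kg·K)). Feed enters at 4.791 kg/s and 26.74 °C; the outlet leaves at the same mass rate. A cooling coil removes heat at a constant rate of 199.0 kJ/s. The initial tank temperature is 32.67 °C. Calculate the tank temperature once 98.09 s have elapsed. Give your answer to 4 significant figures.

21.91 °C

M c_p dT/dt = ṁ c_p (T_in − T) − Q̇.
τ = M/ṁ = 114.569 s; T_ss = T_in − Q̇/(ṁ c_p) = 26.74 − 199.0/(4.791·3.253) = 13.9714 °C.
T approaches T_ss exponentially: T(t) = T_ss + (T₀ − T_ss) e^(−t/τ).
T(98.09) = 13.9714 + (18.6986)·e^(−98.09/114.569) = 13.9714 + (18.6986)·0.424788 = 21.9143 °C.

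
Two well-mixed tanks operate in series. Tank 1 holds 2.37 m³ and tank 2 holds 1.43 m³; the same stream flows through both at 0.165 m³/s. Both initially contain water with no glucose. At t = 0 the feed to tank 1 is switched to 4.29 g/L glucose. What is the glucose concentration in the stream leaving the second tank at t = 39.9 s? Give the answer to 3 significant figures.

3.68 g/L

Species balance on tank i: dCᵢ/dt = (Cᵢ₋₁ − Cᵢ)/τᵢ with τᵢ = Vᵢ/Q.
τ₁ = 2.37/0.165 = 14.364 s; τ₂ = 1.43/0.165 = 8.6667 s.
Tank 1: C₁ = C_in(1 − e^(−t/τ₁)). Tank 2 (τ₁ ≠ τ₂): C₂ = C_in[1 − (τ₁ e^(−t/τ₁) − τ₂ e^(−t/τ₂))/(τ₁ − τ₂)].
At t = 39.9: e^(−t/τ₁) = 0.062172, e^(−t/τ₂) = 0.010013.
C₂ = 4.29·[1 − (14.364·0.062172 − 8.6667·0.010013)/(5.6970)] = 4.29·0.85848 = 3.6829 g/L.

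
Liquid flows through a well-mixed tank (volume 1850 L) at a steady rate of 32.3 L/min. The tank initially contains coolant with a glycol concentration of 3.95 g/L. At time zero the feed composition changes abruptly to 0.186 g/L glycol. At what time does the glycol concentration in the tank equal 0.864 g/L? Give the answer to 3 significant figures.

98.2 min

Species balance: V dC/dt = Q(C_in − C) ⇒ τ = V/Q = 57.276 min.
C(t) = C_in + (C₀ − C_in) e^(−t/τ). Set C = 0.864 and solve for t:
e^(−t/τ) = (C − C_in)/(C₀ − C_in) = (0.864 − 0.186)/(3.95 − 0.186) = 0.18013
t = −τ ln(…) = 57.276 × 1.7141 = 98.175 min.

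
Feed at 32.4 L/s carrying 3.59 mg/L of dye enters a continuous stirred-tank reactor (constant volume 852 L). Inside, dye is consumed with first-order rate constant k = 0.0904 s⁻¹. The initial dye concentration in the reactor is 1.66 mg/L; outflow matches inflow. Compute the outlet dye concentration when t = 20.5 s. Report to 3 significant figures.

1.11 mg/L

Accumulation = in − out − consumed: V dC/dt = Q C_in − Q C − k V C.
dC/dt = (Q/V) C_in − (Q/V + k) C; effective rate a = Q/V + k = 0.038028 + 0.0904 = 0.12843 s⁻¹.
C_ss = Q C_in/(Q + kV) = 1.0630 mg/L; C(t) = C_ss + (C₀ − C_ss) e^(−a t).
C(20.5) = 1.0630 + (0.59698)·e^(−0.12843·20.5) = 1.0630 + (0.59698)·0.071879 = 1.1059 mg/L.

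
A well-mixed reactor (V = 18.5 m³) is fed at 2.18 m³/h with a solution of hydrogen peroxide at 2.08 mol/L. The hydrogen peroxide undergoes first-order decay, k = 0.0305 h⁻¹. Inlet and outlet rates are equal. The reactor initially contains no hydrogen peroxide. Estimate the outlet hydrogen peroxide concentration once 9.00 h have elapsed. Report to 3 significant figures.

1.22 mol/L

Accumulation = in − out − consumed: V dC/dt = Q C_in − Q C − k V C.
dC/dt = (Q/V) C_in − (Q/V + k) C; effective rate a = Q/V + k = 0.11784 + 0.0305 = 0.14834 h⁻¹.
C_ss = Q C_in/(Q + kV) = 1.6523 mol/L; C(t) = C_ss + (C₀ − C_ss) e^(−a t).
C(9.00) = 1.6523 + (-1.6523)·e^(−0.14834·9.00) = 1.6523 + (-1.6523)·0.26315 = 1.2175 mol/L.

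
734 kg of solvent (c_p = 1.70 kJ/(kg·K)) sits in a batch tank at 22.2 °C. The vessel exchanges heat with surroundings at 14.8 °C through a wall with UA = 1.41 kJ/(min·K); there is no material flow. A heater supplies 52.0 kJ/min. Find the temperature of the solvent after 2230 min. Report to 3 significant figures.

Lumped-capacitance energy balance: M c_p dT/dt = UA(T_amb − T) + Q̇.
dT/dt = (T_ss − T)/τ with T_ss = T_amb + Q̇/UA = 14.8 + 52.0/1.41 = 51.679 °C, τ = M c_p/UA = 734·1.70/1.41 = 884.96 min.
This is linear first-order; T(t) = T_ss + (T₀ − T_ss) e^(−t/τ).
T(2230) = 51.679 + (-29.479)·0.080470 = 49.307 °C.

49.3 °C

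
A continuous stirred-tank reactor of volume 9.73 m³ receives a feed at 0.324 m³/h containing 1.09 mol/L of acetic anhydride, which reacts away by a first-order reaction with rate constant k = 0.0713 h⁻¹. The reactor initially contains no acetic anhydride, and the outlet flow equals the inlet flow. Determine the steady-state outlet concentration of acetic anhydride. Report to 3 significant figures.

Species balance: V dC/dt = Q C_in − Q C − k V C.
At steady state: 0 = Q C_in − (Q + kV) C_ss, so C_ss = Q C_in/(Q + kV).
C_ss = 0.324·1.09/(0.324 + 0.0713·9.73) = 0.35316/1.0177 = 0.34700 mol/L.

0.347 mol/L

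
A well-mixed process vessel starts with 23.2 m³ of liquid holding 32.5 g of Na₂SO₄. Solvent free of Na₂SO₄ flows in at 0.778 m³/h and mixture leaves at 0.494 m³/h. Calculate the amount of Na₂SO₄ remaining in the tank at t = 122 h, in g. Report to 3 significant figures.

6.63 g

Let m(t) be the amount of Na₂SO₄. Volume: V(t) = V₀ + (Q_in − Q_out) t = 23.2 + 0.28400 t; V(122) = 57.848 m³.
Species balance (pure solvent in): dm/dt = −Q_out · m/V(t).
dm/m = −Q_out dt/(V₀ + 0.28400 t); integrating gives ln(m/m₀) = −(Q_out/(Q_in−Q_out)) ln(V/V₀).
m = m₀ (V₀/V)^(Q_out/(Q_in−Q_out)) = 32.5 × (23.2/57.848)^(1.7394) = 6.6325 g.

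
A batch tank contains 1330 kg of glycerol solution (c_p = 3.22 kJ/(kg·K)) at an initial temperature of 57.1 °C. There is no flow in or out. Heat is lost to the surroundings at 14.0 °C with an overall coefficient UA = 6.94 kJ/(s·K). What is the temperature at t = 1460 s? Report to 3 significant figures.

18.0 °C

Lumped-capacitance energy balance: M c_p dT/dt = UA(T_amb − T).
dT/dt = (T_ss − T)/τ with T_ss = T_amb = 14.000 °C, τ = M c_p/UA = 1330·3.22/6.94 = 617.09 s.
T approaches T_ss exponentially: T(t) = T_ss + (T₀ − T_ss) e^(−t/τ).
T(1460) = 14.000 + (43.100)·0.093860 = 18.045 °C.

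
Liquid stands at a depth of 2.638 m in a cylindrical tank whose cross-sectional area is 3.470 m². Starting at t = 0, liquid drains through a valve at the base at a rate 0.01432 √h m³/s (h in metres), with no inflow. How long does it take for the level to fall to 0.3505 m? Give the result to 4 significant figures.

500.2 s

Accumulation of liquid (constant cross-section A): A dh/dt = −0.01432 √h.
This is separable: 2 d(√h)/dt = −0.01432/A, so √h = √h₀ − (0.01432/(2A)) t.
t = 2A(√h₀ − √h)/0.01432 = 2·3.470·(√2.638 − √0.3505)/0.01432
  = 6.94000 × (1.62419 − 0.592030) / 0.01432 = 500.224 s.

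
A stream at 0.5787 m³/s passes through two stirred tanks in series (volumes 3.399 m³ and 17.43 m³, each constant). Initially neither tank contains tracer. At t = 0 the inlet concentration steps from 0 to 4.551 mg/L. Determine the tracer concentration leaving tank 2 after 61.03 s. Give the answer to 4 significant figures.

Species balance on tank i: dCᵢ/dt = (Cᵢ₋₁ − Cᵢ)/τᵢ with τᵢ = Vᵢ/Q.
τ₁ = 3.399/0.5787 = 5.87351 s; τ₂ = 17.43/0.5787 = 30.1192 s.
Solving the cascade with C₁(0)=C₂(0)=0 gives C₂(t) = C_in[1 − (τ₁ e^(−t/τ₁) − τ₂ e^(−t/τ₂))/(τ₁ − τ₂)].
At t = 61.03: e^(−t/τ₁) = 3.07162e-05, e^(−t/τ₂) = 0.131825.
C₂ = 4.551·[1 − (5.87351·3.07162e-05 − 30.1192·0.131825)/(-24.2457)] = 4.551·0.836248 = 3.80576 mg/L.

3.806 mg/L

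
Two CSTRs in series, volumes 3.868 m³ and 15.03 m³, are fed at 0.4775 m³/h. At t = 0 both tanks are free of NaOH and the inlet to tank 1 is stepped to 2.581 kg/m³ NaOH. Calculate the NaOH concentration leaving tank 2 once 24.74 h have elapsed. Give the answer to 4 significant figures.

1.040 kg/m³

Time constants: τᵢ = Vᵢ/Q for each well-mixed tank.
τ₁ = 3.868/0.4775 = 8.10052 h; τ₂ = 15.03/0.4775 = 31.4764 h.
Solving the cascade with C₁(0)=C₂(0)=0 gives C₂(t) = C_in[1 − (τ₁ e^(−t/τ₁) − τ₂ e^(−t/τ₂))/(τ₁ − τ₂)].
At t = 24.74: e^(−t/τ₁) = 0.0471640, e^(−t/τ₂) = 0.455671.
C₂ = 2.581·[1 − (8.10052·0.0471640 − 31.4764·0.455671)/(-23.3759)] = 2.581·0.402768 = 1.03954 kg/m³.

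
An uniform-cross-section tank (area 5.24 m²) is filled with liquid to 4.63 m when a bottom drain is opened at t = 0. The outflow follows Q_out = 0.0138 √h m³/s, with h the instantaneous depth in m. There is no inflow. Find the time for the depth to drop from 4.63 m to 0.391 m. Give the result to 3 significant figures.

With no inflow, A dh/dt = −0.0138 √h.
This is separable: 2 d(√h)/dt = −0.0138/A, so √h = √h₀ − (0.0138/(2A)) t.
t = 2A(√h₀ − √h)/0.0138 = 2·5.24·(√4.63 − √0.391)/0.0138
  = 10.480 × (2.1517 − 0.62530) / 0.0138 = 1159.2 s.

1160 s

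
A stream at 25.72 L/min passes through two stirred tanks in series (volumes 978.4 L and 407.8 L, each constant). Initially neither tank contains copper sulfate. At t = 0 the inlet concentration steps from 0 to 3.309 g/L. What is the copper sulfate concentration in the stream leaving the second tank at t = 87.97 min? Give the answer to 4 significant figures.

Time constants: τᵢ = Vᵢ/Q for each well-mixed tank.
τ₁ = 978.4/25.72 = 38.0404 min; τ₂ = 407.8/25.72 = 15.8554 min.
Tank 1: C₁ = C_in(1 − e^(−t/τ₁)). Tank 2 (τ₁ ≠ τ₂): C₂ = C_in[1 − (τ₁ e^(−t/τ₁) − τ₂ e^(−t/τ₂))/(τ₁ − τ₂)].
At t = 87.97: e^(−t/τ₁) = 0.0990095, e^(−t/τ₂) = 0.00389415.
C₂ = 3.309·[1 − (38.0404·0.0990095 − 15.8554·0.00389415)/(22.1851)] = 3.309·0.833013 = 2.75644 g/L.

2.756 g/L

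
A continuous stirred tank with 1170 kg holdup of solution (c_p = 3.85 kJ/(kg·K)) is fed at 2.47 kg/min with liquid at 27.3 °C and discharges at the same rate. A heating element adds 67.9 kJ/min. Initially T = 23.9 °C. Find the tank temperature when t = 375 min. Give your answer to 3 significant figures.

29.7 °C

M c_p dT/dt = ṁ c_p (T_in − T) + Q̇.
Rearrange: dT/dt = (T_ss − T)/τ with τ = M/ṁ = 473.68 min and T_ss = T_in + Q̇/(ṁ c_p) = 34.440 °C.
Integrating: T(t) = T_ss + (T₀ − T_ss) e^(−t/τ).
T(375) = 34.440 + (-10.540)·e^(−375/473.68) = 34.440 + (-10.540)·0.45309 = 29.665 °C.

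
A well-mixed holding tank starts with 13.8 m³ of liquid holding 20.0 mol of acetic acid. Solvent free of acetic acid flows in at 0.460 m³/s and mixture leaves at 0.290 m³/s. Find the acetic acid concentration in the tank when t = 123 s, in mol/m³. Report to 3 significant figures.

Let m(t) be the amount of acetic acid. Volume: V(t) = V₀ + (Q_in − Q_out) t = 13.8 + 0.17000 t; V(123) = 34.710 m³.
Species balance (pure solvent in): dm/dt = −Q_out · m/V(t).
Separate: dm/m = −Q_out dt/V(t) ⇒ ln(m/m₀) = −(Q_out/(Q_in−Q_out)) ln(V/V₀).
m = m₀ (V₀/V)^(Q_out/(Q_in−Q_out)) = 20.0 × (13.8/34.710)^(1.7059) = 4.1466 mol.
C = m/V = 4.1466/34.710 = 0.11946 mol/m³.

0.119 mol/m³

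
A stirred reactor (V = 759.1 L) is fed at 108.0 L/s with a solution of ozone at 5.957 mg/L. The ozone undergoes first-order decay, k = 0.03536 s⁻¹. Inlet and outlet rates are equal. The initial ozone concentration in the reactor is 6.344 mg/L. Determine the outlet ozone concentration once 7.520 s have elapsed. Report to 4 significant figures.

Species balance: V dC/dt = Q C_in − Q C − k V C.
dC/dt = (Q/V) C_in − (Q/V + k) C; effective rate a = Q/V + k = 0.142274 + 0.03536 = 0.177634 s⁻¹.
C_ss = Q C_in/(Q + kV) = 4.77119 mg/L; C(t) = C_ss + (C₀ − C_ss) e^(−a t).
C(7.520) = 4.77119 + (1.57281)·e^(−0.177634·7.520) = 4.77119 + (1.57281)·0.262946 = 5.18476 mg/L.

5.185 mg/L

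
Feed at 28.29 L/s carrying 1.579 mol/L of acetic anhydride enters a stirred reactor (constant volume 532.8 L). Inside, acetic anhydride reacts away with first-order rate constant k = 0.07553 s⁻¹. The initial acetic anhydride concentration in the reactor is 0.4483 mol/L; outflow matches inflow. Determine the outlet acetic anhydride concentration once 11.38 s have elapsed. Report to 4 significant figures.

Species balance: V dC/dt = Q C_in − Q C − k V C.
dC/dt = (Q/V) C_in − (Q/V + k) C; effective rate a = Q/V + k = 0.0530968 + 0.07553 = 0.128627 s⁻¹.
C_ss = Q C_in/(Q + kV) = 0.651807 mol/L; C(t) = C_ss + (C₀ − C_ss) e^(−a t).
C(11.38) = 0.651807 + (-0.203507)·e^(−0.128627·11.38) = 0.651807 + (-0.203507)·0.231362 = 0.604724 mol/L.

0.6047 mol/L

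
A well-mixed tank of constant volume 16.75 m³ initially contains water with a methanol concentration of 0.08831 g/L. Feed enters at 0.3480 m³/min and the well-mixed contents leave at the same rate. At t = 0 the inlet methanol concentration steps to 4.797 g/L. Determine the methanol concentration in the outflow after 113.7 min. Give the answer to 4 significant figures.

4.353 g/L

Unsteady species balance (constant V, well mixed): V dC/dt = Q(C_in − C).
Time constant τ = V/Q = 16.75/0.3480 = 48.1322 min.
This is linear first-order; C(t) = C_in + (C₀ − C_in) e^(−t/τ).
C(113.7) = 4.797 + (0.08831 − 4.797)·e^(−113.7/48.1322) = 4.797 + (-4.70869)·0.0942085 = 4.35340 g/L.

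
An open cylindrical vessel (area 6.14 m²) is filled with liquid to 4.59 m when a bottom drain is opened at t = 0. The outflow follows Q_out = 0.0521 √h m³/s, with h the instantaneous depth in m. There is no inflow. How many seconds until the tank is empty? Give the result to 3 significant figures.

505 s

With no inflow, A dh/dt = −0.0521 √h.
∫ h^(−1/2) dh = −(0.0521/A) ∫ dt, giving 2√h = 2√h₀ − (0.0521/A) t.
Set h = 0: 2√h₀ = (0.0521/A) t_empty ⇒ t_empty = 2A√h₀/0.0521.
t_empty = 2·6.14·√4.59/0.0521 = 12.280·2.1424/0.0521 = 504.97 s.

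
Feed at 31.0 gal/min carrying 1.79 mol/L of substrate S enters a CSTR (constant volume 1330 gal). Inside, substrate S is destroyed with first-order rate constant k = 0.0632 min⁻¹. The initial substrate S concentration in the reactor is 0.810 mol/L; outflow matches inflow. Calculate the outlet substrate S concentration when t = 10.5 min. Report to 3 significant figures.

V dC/dt = Q(C_in − C) − k V C.
dC/dt = (Q/V) C_in − (Q/V + k) C; effective rate a = Q/V + k = 0.023308 + 0.0632 = 0.086508 min⁻¹.
C_ss = Q C_in/(Q + kV) = 0.48229 mol/L; C(t) = C_ss + (C₀ − C_ss) e^(−a t).
C(10.5) = 0.48229 + (0.32771)·e^(−0.086508·10.5) = 0.48229 + (0.32771)·0.40319 = 0.61442 mol/L.

0.614 mol/L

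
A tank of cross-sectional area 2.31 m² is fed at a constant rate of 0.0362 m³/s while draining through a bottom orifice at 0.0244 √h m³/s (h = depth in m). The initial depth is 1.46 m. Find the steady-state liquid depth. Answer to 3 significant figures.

2.20 m

A dh/dt = Q_in − 0.0244 √h. Steady state requires inflow = outflow:
Q_in = 0.0244 √h_ss ⇒ √h_ss = 0.0362/0.0244 = 1.4836.
h_ss = 1.4836² = 2.2011 m. (Since h₀ = 1.46 m < h_ss, the level will rise toward this value.)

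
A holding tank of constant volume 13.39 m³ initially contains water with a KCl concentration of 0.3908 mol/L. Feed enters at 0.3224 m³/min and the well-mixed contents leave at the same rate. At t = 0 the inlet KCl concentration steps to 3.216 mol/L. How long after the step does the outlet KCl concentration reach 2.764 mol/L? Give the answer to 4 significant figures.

Species balance on the tank: V dC/dt = Q(C_in − C), so τ = V/Q = 41.5323 min.
C(t) = C_in + (C₀ − C_in) e^(−t/τ). Set C = 2.764 and solve for t:
e^(−t/τ) = (C − C_in)/(C₀ − C_in) = (2.764 − 3.216)/(0.3908 − 3.216) = 0.159989
t = −τ ln(…) = 41.5323 × 1.83265 = 76.1142 min.

76.11 min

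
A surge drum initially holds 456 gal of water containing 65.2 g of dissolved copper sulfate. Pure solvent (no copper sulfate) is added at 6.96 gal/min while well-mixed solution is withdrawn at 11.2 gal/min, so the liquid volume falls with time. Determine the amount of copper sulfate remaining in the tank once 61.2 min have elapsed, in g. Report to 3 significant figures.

Let m(t) be the amount of copper sulfate. Volume: V(t) = V₀ + (Q_in − Q_out) t = 456 − 4.2400 t; V(61.2) = 196.51 gal.
Species balance (pure solvent in): dm/dt = −Q_out · m/V(t).
dm/m = −Q_out dt/(V₀ − 4.2400 t); integrating gives ln(m/m₀) = −(Q_out/(Q_in−Q_out)) ln(V/V₀).
m = m₀ (V₀/V)^(Q_out/(Q_in−Q_out)) = 65.2 × (456/196.51)^(-2.6415) = 7.0563 g.

7.06 g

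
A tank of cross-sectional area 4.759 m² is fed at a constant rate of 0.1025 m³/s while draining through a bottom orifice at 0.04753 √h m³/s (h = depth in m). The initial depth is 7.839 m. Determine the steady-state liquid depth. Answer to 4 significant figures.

4.651 m

Level balance: A dh/dt = 0.1025 − 0.04753 √h. Setting dh/dt = 0:
Q_in = 0.04753 √h_ss ⇒ √h_ss = 0.1025/0.04753 = 2.15653.
h_ss = 2.15653² = 4.65063 m. (Since h₀ = 7.839 m > h_ss, the level will fall toward this value.)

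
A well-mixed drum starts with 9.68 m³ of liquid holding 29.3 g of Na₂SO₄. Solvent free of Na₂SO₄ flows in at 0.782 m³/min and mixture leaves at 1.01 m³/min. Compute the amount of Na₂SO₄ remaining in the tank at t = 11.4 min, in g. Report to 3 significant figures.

Let m(t) be the amount of Na₂SO₄. Volume: V(t) = V₀ + (Q_in − Q_out) t = 9.68 − 0.22800 t; V(11.4) = 7.0808 m³.
Species balance (pure solvent in): dm/dt = −Q_out · m/V(t).
Separate: dm/m = −Q_out dt/V(t) ⇒ ln(m/m₀) = −(Q_out/(Q_in−Q_out)) ln(V/V₀).
m = m₀ (V₀/V)^(Q_out/(Q_in−Q_out)) = 29.3 × (9.68/7.0808)^(-4.4298) = 7.3338 g.

7.33 g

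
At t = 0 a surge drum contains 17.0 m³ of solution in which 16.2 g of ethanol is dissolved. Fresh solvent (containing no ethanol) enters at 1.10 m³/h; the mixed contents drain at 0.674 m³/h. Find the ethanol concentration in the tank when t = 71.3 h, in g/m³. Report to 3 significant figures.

Total volume: dV/dt = Q_in − Q_out = 0.42600 m³/h, so V(t) = 17.0 + 0.42600 t and V(71.3) = 47.374 m³.
Species balance (pure solvent in): dm/dt = −Q_out · m/V(t).
Separate: dm/m = −Q_out dt/V(t) ⇒ ln(m/m₀) = −(Q_out/(Q_in−Q_out)) ln(V/V₀).
m = m₀ (V₀/V)^(Q_out/(Q_in−Q_out)) = 16.2 × (17.0/47.374)^(1.5822) = 3.2012 g.
C = m/V = 3.2012/47.374 = 0.067573 g/m³.

0.0676 g/m³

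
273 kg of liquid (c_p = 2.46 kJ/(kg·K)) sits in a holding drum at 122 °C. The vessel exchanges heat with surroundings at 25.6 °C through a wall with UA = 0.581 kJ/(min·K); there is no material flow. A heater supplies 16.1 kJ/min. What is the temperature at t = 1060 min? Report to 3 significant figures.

80.8 °C

Energy balance: M c_p dT/dt = −UA(T − T_amb) + Q̇.
dT/dt = (T_ss − T)/τ with T_ss = T_amb + Q̇/UA = 25.6 + 16.1/0.581 = 53.311 °C, τ = M c_p/UA = 273·2.46/0.581 = 1155.9 min.
T approaches T_ss exponentially: T(t) = T_ss + (T₀ − T_ss) e^(−t/τ).
T(1060) = 53.311 + (68.689)·0.39970 = 80.766 °C.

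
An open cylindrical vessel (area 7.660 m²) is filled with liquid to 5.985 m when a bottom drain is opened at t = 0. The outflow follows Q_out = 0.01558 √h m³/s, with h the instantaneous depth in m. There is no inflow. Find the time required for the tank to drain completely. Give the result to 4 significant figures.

2406 s

A dh/dt = −Q_out = −0.01558 √h.
∫ h^(−1/2) dh = −(0.01558/A) ∫ dt, giving 2√h = 2√h₀ − (0.01558/A) t.
Set h = 0: 2√h₀ = (0.01558/A) t_empty ⇒ t_empty = 2A√h₀/0.01558.
t_empty = 2·7.660·√5.985/0.01558 = 15.3200·2.44643/0.01558 = 2405.60 s.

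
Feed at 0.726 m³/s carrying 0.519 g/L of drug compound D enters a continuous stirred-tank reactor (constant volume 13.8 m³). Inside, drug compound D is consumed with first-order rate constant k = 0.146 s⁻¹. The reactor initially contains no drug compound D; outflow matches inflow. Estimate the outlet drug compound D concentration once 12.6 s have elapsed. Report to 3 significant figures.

V dC/dt = Q(C_in − C) − k V C.
dC/dt = (Q/V) C_in − (Q/V + k) C; effective rate a = Q/V + k = 0.052609 + 0.146 = 0.19861 s⁻¹.
C_ss = Q C_in/(Q + kV) = 0.13748 g/L; C(t) = C_ss + (C₀ − C_ss) e^(−a t).
C(12.6) = 0.13748 + (-0.13748)·e^(−0.19861·12.6) = 0.13748 + (-0.13748)·0.081883 = 0.12622 g/L.

0.126 g/L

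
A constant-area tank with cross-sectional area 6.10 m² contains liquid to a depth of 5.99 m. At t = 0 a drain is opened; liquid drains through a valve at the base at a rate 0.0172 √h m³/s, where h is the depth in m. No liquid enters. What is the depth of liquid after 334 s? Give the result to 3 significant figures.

3.91 m

Accumulation of liquid (constant cross-section A): A dh/dt = −0.0172 √h.
This is separable: 2 d(√h)/dt = −0.0172/A, so √h = √h₀ − (0.0172/(2A)) t.
√h = √5.99 − 0.0172·334/(2·6.10) = 2.4474 − 0.47089 = 1.9766.
h = 1.9766² = 3.9068 m.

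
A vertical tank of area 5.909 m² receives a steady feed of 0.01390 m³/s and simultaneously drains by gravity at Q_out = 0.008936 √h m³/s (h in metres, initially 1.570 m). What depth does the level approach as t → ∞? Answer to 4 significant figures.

A dh/dt = Q_in − 0.008936 √h. Steady state requires inflow = outflow:
Q_in = 0.008936 √h_ss ⇒ √h_ss = 0.01390/0.008936 = 1.55551.
h_ss = 1.55551² = 2.41960 m. (Since h₀ = 1.570 m < h_ss, the level will rise toward this value.)

2.420 m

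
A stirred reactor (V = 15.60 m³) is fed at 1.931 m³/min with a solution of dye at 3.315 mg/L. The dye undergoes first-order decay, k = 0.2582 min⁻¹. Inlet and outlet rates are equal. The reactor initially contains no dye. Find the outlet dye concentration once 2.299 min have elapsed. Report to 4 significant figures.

0.6278 mg/L

V dC/dt = Q(C_in − C) − k V C.
This is linear with rate a = Q/V + k = 0.381982 min⁻¹.
C_ss = Q C_in/(Q + kV) = 1.07423 mg/L; C(t) = C_ss + (C₀ − C_ss) e^(−a t).
C(2.299) = 1.07423 + (-1.07423)·e^(−0.381982·2.299) = 1.07423 + (-1.07423)·0.415540 = 0.627846 mg/L.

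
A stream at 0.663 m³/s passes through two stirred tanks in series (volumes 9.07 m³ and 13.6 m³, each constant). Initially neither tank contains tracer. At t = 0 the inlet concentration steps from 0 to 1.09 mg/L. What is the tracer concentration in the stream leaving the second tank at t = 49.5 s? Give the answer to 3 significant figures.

Species balance on tank i: dCᵢ/dt = (Cᵢ₋₁ − Cᵢ)/τᵢ with τᵢ = Vᵢ/Q.
τ₁ = 9.07/0.663 = 13.680 s; τ₂ = 13.6/0.663 = 20.513 s.
Solving the cascade with C₁(0)=C₂(0)=0 gives C₂(t) = C_in[1 − (τ₁ e^(−t/τ₁) − τ₂ e^(−t/τ₂))/(τ₁ − τ₂)].
At t = 49.5: e^(−t/τ₁) = 0.026827, e^(−t/τ₂) = 0.089535.
C₂ = 1.09·[1 − (13.680·0.026827 − 20.513·0.089535)/(-6.8326)] = 1.09·0.78491 = 0.85555 mg/L.

0.856 mg/L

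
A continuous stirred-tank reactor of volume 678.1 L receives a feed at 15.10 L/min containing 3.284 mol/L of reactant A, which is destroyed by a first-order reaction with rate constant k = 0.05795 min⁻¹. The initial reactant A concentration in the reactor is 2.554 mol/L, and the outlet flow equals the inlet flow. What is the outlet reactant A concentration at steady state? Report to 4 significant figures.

0.9116 mol/L

Accumulation = in − out − consumed: V dC/dt = Q C_in − Q C − k V C.
Steady state (dC/dt = 0): C_ss = Q C_in/(Q + kV) = C_in/(1 + kV/Q).
C_ss = 15.10·3.284/(15.10 + 0.05795·678.1) = 49.5884/54.3959 = 0.911620 mol/L.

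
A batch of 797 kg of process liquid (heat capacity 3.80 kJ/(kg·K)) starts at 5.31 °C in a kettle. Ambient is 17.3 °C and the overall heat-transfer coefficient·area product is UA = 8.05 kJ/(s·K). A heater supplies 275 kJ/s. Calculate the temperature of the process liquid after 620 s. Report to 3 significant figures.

Lumped-capacitance energy balance: M c_p dT/dt = UA(T_amb − T) + Q̇.
dT/dt = (T_ss − T)/τ with T_ss = T_amb + Q̇/UA = 17.3 + 275/8.05 = 51.461 °C, τ = M c_p/UA = 797·3.80/8.05 = 376.22 s.
This is linear first-order; T(t) = T_ss + (T₀ − T_ss) e^(−t/τ).
T(620) = 51.461 + (-46.151)·0.19244 = 42.580 °C.

42.6 °C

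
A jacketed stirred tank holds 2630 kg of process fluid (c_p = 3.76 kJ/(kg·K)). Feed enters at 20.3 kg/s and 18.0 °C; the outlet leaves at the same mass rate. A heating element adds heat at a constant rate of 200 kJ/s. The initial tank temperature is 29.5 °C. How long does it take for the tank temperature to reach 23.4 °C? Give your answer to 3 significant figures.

150 s

M c_p dT/dt = ṁ c_p (T_in − T) + Q̇.
τ = M/ṁ = 129.56 s; T_ss = T_in + Q̇/(ṁ c_p) = 20.620 °C.
T(t) = T_ss + (T₀ − T_ss) e^(−t/τ). Set T = 23.4:
e^(−t/τ) = (23.4 − 20.620)/(29.5 − 20.620) = 0.31304
t = −129.56 · ln(0.31304) = 150.47 s.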